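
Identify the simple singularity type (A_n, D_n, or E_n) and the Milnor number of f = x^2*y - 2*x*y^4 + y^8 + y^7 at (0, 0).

The Hessian of f at 0 is [[0, 0], [0, 0]] with rank 0, so corank 2. A Groebner basis of the Jacobian ideal J(f) in C{x,y} is {x^2*y^2, -8*x^2*y - x^2 + x*y^3, -x*y + y^4, x^3}; counting standard monomials gives mu = 9. Corank 2; j^3 = x^2*y has shape L^2 M (L != M), so D-series; mu = 9 gives D_9.

Type D9, Milnor number mu = 9.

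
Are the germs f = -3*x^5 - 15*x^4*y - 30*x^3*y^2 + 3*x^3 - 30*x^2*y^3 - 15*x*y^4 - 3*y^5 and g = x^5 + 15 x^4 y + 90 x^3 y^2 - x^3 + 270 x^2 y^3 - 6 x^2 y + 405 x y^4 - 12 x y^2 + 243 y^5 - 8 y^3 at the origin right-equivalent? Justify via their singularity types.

Yes.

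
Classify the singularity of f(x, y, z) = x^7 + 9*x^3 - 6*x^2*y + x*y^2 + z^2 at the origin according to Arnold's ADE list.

D8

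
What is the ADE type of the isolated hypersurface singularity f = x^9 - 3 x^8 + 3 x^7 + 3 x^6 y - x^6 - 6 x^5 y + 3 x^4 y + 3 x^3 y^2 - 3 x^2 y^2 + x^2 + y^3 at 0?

The Hessian of f at 0 is [[2, 0], [0, 0]] with rank 1, so corank 1. A Groebner basis of the Jacobian ideal J(f) in C{x,y} is {y^2, x}; counting standard monomials gives mu = 2. Corank 1: A-series; mu = 2 gives A_2.

A_2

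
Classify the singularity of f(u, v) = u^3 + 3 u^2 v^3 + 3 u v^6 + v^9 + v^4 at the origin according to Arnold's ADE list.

E_6

The Hessian of f at 0 has rank 0. Corank 2; j^3 = u^3 is a perfect cube, so E-series; the 4-jet and mu = 6 give E_6.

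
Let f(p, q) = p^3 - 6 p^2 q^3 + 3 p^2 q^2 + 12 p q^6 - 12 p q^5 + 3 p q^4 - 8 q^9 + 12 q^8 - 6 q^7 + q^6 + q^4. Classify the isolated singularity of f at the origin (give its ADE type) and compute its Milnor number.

Type E_6, Milnor number mu = 6.

The Hessian of f at 0 has rank 0. Corank 2; j^3 = p^3 is a perfect cube, so E-series; the 4-jet and mu = 6 give E_6.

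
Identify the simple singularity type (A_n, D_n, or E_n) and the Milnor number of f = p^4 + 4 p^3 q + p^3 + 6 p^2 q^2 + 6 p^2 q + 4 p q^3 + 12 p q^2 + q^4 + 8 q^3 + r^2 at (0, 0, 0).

The Hessian of f at 0 is [[0, 0, 0], [0, 0, 0], [0, 0, 2]] with rank 1, so corank 2. A Groebner basis of the Jacobian ideal J(f) in C{p,q,r} is {q^4, p*q^2 + 5*q^3/3, p^2 + 4*p*q + 4*q^2, r}; counting standard monomials gives mu = 6. Corank 2; j^3 = (p + 2*q)^3 is a perfect cube, so E-series; the 4-jet and mu = 6 give E_6.

Type E_{6}, Milnor number mu = 6.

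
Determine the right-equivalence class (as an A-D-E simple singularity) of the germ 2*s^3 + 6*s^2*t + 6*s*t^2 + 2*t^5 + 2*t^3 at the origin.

The Hessian of f at 0 has rank 0. Corank 2; j^3 = 2*(s + t)^3 is a perfect cube, so E-series; the 5-jet and mu = 8 give E_8.

E_{8}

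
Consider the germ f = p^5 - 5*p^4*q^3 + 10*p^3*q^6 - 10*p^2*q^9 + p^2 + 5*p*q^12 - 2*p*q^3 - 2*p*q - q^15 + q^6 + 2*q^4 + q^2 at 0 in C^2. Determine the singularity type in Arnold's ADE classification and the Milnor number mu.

Type A_{4}, Milnor number mu = 4.

The Hessian of f at 0 has rank 1. Corank 1: A-series; mu = 4 gives A_4.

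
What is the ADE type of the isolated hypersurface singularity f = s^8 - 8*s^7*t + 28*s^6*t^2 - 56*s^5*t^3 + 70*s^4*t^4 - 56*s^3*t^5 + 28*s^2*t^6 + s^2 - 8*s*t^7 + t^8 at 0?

A7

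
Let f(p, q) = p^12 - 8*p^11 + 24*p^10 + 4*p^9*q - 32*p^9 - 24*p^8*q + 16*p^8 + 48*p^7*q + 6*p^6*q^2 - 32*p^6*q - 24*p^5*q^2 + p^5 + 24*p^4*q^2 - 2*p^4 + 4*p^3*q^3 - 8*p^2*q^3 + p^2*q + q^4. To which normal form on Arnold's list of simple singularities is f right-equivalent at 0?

D_5

The Hessian of f at 0 is [[0, 0], [0, 0]] with rank 0, so corank 2. A Groebner basis of the Jacobian ideal J(f) in C{p,q} is {p^3, p^2/4 + q^3, p*q}; counting standard monomials gives mu = 5. Corank 2; j^3 = p^2*q has shape L^2 M (L != M), so D-series; mu = 5 gives D_5.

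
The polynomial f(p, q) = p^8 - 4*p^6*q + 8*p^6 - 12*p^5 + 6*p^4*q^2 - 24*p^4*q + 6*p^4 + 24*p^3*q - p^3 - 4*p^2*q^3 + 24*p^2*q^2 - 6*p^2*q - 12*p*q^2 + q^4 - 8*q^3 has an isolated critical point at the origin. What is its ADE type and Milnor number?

Type E_{6}, Milnor number mu = 6.

The Hessian of f at 0 has rank 0. Corank 2; j^3 = -(p + 2*q)^3 is a perfect cube, so E-series; the 4-jet and mu = 6 give E_6.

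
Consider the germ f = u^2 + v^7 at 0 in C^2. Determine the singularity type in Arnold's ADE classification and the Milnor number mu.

The Hessian of f at 0 is [[2, 0], [0, 0]] with rank 1, so corank 1. A Groebner basis of the Jacobian ideal J(f) in C{u,v} is {v^6, u}; counting standard monomials gives mu = 6. Corank 1: A-series; mu = 6 gives A_6.

Type A_6, Milnor number mu = 6.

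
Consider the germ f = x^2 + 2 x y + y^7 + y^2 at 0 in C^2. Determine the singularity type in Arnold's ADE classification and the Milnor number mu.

The Hessian of f at 0 has rank 1. Corank 1: A-series; mu = 6 gives A_6.

Type A_6, Milnor number mu = 6.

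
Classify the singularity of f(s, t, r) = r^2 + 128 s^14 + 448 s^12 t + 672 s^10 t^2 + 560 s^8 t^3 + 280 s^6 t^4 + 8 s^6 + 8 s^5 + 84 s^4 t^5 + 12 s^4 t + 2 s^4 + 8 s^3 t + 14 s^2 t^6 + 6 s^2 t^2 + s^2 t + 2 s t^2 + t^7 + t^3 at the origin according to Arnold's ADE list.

The Hessian of f at 0 is [[0, 0, 0], [0, 0, 0], [0, 0, 2]] with rank 1, so corank 2. A Groebner basis of the Jacobian ideal J(f) in C{s,t,r} is {4*s^2/9 + s*t^3 - 25*s*t^2/6 + 73*s*t/36 - 17*t^3/9 + 19*t^2/12, -4*s^2/3 + 21*s*t^2/2 - 35*s*t/6 + t^4 + 25*t^3/6 - 9*t^2/2, s^3 + 8*s^2/9 - 7*s*t^2/3 + 37*s*t/18 - 7*t^3/9 + 7*t^2/6, s^2*t + s*t/2 + t^2/2, r}; counting standard monomials gives mu = 8. Corank 2; j^3 = t*(s + t)^2 has shape L^2 M (L != M), so D-series; mu = 8 gives D_8.

D_8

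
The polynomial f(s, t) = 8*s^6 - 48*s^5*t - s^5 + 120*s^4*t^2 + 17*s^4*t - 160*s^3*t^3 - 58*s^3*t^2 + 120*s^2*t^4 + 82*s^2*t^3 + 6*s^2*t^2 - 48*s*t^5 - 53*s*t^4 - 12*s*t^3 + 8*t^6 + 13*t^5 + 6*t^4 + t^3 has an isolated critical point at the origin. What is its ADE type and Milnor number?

Type E_8, Milnor number mu = 8.

The Hessian of f at 0 is [[0, 0], [0, 0]] with rank 0, so corank 2. A Groebner basis of the Jacobian ideal J(f) in C{s,t} is {s^4 + s*t^2, s^2*t - 2*s*t^2 + t^2/4, t^3}; counting standard monomials gives mu = 8. Corank 2; j^3 = t^3 is a perfect cube, so E-series; the 5-jet and mu = 8 give E_8.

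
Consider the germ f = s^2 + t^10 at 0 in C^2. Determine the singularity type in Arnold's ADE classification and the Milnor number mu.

The Hessian of f at 0 is [[2, 0], [0, 0]] with rank 1, so corank 1. A Groebner basis of the Jacobian ideal J(f) in C{s,t} is {t^9, s}; counting standard monomials gives mu = 9. Corank 1: A-series; mu = 9 gives A_9.

Type A9, Milnor number mu = 9.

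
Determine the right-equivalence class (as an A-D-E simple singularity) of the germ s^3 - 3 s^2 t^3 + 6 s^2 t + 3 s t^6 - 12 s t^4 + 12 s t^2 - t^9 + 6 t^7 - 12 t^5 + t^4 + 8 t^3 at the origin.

The Hessian of f at 0 has rank 0. Corank 2; j^3 = (s + 2*t)^3 is a perfect cube, so E-series; the 4-jet and mu = 6 give E_6.

E6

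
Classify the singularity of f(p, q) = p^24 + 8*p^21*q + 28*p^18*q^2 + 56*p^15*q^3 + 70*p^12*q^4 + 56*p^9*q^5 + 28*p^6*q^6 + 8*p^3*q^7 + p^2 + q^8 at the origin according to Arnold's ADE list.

A_{7}

The Hessian of f at 0 is [[2, 0], [0, 0]] with rank 1, so corank 1. A Groebner basis of the Jacobian ideal J(f) in C{p,q} is {q^7, p}; counting standard monomials gives mu = 7. Corank 1: A-series; mu = 7 gives A_7.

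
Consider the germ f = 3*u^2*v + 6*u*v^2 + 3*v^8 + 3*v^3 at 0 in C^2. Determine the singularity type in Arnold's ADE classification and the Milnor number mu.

Type D_9, Milnor number mu = 9.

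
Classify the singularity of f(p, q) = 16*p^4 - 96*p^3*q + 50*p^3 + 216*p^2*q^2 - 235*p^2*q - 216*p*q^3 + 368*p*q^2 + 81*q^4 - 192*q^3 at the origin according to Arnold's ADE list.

D5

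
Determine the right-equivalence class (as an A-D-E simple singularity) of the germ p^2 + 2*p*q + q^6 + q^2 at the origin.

A_5

The Hessian of f at 0 is [[2, 2], [2, 2]] with rank 1, so corank 1. A Groebner basis of the Jacobian ideal J(f) in C{p,q} is {q^5, p + q}; counting standard monomials gives mu = 5. Corank 1: A-series; mu = 5 gives A_5.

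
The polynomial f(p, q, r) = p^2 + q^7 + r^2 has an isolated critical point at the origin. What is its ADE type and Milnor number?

The Hessian of f at 0 has rank 2. Corank 1: A-series; mu = 6 gives A_6.

Type A_6, Milnor number mu = 6.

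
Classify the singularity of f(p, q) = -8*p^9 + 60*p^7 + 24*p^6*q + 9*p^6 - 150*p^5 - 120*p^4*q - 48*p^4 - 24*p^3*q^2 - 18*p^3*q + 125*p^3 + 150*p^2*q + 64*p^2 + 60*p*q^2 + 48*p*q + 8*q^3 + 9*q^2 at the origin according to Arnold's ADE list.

A_{2}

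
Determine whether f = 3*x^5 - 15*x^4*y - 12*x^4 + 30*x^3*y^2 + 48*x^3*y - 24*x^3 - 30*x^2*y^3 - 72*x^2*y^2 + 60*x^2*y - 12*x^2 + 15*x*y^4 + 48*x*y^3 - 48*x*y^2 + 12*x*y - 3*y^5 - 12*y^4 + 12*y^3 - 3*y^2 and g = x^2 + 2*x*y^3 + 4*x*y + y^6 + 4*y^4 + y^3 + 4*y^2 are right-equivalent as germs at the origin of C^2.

The Hessian of f at 0 is [[-24, 12], [12, -6]] with rank 1, so corank 1. A Groebner basis of the Jacobian ideal J(f) in C{x,y} is {4*x + y^3 + y^2 - 2*y, x^2 - x - y^2/2 + y/2, x*y - x - 3*y^2/4 + y/2}; counting standard monomials gives mu = 4. Corank 1: A-series; mu = 4 gives A_4. The Hessian of g at 0 is [[2, 4], [4, 8]] with rank 1, so corank 1. A Groebner basis of the Jacobian ideal J(g) in C{x,y} is {y^2, x + 2*y}; counting standard monomials gives mu = 2. Corank 1: A-series; mu = 2 gives A_2. f is A_4 but g is A_2, hence not right-equivalent.

No.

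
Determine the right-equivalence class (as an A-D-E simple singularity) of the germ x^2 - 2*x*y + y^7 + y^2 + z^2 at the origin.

The Hessian of f at 0 has rank 2. Corank 1: A-series; mu = 6 gives A_6.

A_6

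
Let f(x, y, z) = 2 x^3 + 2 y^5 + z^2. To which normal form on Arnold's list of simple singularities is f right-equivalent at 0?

The Hessian of f at 0 is [[0, 0, 0], [0, 0, 0], [0, 0, 2]] with rank 1, so corank 2. A Groebner basis of the Jacobian ideal J(f) in C{x,y,z} is {y^4, x^2, z}; counting standard monomials gives mu = 8. Corank 2; j^3 = 2*x^3 is a perfect cube, so E-series; the 5-jet and mu = 8 give E_8.

E_8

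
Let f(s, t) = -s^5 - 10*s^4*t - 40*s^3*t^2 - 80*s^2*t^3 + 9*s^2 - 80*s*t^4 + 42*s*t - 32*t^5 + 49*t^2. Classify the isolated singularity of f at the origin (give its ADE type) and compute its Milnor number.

Type A_{4}, Milnor number mu = 4.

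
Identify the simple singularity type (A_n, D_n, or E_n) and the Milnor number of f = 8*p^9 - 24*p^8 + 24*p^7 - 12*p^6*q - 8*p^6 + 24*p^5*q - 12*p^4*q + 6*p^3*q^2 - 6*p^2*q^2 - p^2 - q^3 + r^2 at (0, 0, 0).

The Hessian of f at 0 has rank 2. Corank 1: A-series; mu = 2 gives A_2.

Type A2, Milnor number mu = 2.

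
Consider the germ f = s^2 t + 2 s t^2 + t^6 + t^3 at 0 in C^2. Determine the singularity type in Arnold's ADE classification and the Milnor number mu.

Type D_{7}, Milnor number mu = 7.

The Hessian of f at 0 has rank 0. Corank 2; j^3 = t*(s + t)^2 has shape L^2 M (L != M), so D-series; mu = 7 gives D_7.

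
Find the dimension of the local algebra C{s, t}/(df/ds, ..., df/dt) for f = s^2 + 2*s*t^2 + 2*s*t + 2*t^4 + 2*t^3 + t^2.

The Hessian of f at 0 has rank 1. Corank 1: A-series; mu = 3 gives A_3.

3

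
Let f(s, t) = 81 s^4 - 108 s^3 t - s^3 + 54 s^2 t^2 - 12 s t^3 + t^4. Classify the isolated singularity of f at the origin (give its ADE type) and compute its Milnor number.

Type E_6, Milnor number mu = 6.

The Hessian of f at 0 is [[0, 0], [0, 0]] with rank 0, so corank 2. A Groebner basis of the Jacobian ideal J(f) in C{s,t} is {t^4, s*t^2 - t^3/9, s^2}; counting standard monomials gives mu = 6. Corank 2; j^3 = -s^3 is a perfect cube, so E-series; the 4-jet and mu = 6 give E_6.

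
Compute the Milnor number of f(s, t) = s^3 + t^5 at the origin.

8

The Hessian of f at 0 is [[0, 0], [0, 0]] with rank 0, so corank 2. A Groebner basis of the Jacobian ideal J(f) in C{s,t} is {t^4, s^2}; counting standard monomials gives mu = 8. Corank 2; j^3 = s^3 is a perfect cube, so E-series; the 5-jet and mu = 8 give E_8.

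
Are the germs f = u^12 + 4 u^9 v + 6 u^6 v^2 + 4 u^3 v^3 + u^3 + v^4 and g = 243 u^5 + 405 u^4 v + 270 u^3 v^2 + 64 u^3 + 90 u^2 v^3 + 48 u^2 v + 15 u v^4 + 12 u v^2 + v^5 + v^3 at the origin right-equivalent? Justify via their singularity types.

The Hessian of f at 0 is [[0, 0], [0, 0]] with rank 0, so corank 2. A Groebner basis of the Jacobian ideal J(f) in C{u,v} is {v^3, u^2}; counting standard monomials gives mu = 6. Corank 2; j^3 = u^3 is a perfect cube, so E-series; the 4-jet and mu = 6 give E_6. The Hessian of g at 0 is [[0, 0], [0, 0]] with rank 0, so corank 2. A Groebner basis of the Jacobian ideal J(g) in C{u,v} is {v^5, u*v^3 + 13*v^4/48, u^2 + u*v/2 + v^2/16}; counting standard monomials gives mu = 8. Corank 2; j^3 = (4*u + v)^3 is a perfect cube, so E-series; the 5-jet and mu = 8 give E_8. f is E_6 but g is E_8, hence not right-equivalent.

No.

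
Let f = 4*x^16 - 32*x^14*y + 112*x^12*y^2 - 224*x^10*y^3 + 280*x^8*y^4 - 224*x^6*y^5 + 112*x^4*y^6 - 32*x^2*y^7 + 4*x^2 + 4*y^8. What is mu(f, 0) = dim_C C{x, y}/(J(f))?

7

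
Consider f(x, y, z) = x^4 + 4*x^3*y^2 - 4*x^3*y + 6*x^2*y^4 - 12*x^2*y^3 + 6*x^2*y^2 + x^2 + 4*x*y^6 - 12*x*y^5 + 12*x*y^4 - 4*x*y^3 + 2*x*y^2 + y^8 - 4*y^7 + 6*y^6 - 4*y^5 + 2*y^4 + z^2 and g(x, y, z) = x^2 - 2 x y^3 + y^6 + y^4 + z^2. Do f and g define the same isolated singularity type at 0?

Yes.

The Hessian of f at 0 has rank 2. Corank 1: A-series; mu = 3 gives A_3. The Hessian of g at 0 has rank 2. Corank 1: A-series; mu = 3 gives A_3. Both have type A_3, hence right-equivalent.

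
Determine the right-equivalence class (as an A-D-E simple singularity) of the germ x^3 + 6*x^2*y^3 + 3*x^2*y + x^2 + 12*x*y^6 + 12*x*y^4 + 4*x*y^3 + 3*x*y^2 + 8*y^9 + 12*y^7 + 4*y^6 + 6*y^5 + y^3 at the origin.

A_2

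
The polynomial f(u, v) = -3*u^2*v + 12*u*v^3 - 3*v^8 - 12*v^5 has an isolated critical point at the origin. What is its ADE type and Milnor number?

The Hessian of f at 0 is [[0, 0], [0, 0]] with rank 0, so corank 2. A Groebner basis of the Jacobian ideal J(f) in C{u,v} is {u^4, u^3*v + u^2 - 2*u*v^2, -u^3/2 + u^2*v^2, -u*v/2 + v^3}; counting standard monomials gives mu = 9. Corank 2; j^3 = -3*u^2*v has shape L^2 M (L != M), so D-series; mu = 9 gives D_9.

Type D_{9}, Milnor number mu = 9.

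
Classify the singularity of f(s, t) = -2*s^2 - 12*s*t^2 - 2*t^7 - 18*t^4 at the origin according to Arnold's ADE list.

A6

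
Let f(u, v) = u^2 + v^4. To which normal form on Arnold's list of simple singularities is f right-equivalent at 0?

A_{3}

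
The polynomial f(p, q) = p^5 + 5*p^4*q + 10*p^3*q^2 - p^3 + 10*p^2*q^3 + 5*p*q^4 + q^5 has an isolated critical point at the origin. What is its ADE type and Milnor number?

Type E_{8}, Milnor number mu = 8.

The Hessian of f at 0 is [[0, 0], [0, 0]] with rank 0, so corank 2. A Groebner basis of the Jacobian ideal J(f) in C{p,q} is {q^5, p*q^3 + q^4/4, p^2}; counting standard monomials gives mu = 8. Corank 2; j^3 = -p^3 is a perfect cube, so E-series; the 5-jet and mu = 8 give E_8.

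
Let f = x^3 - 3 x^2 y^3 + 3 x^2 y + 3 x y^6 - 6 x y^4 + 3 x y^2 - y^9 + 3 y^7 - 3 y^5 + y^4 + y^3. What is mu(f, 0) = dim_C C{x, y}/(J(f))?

6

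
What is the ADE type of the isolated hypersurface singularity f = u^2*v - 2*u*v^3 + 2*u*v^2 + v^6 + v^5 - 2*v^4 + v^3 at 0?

The Hessian of f at 0 is [[0, 0], [0, 0]] with rank 0, so corank 2. A Groebner basis of the Jacobian ideal J(f) in C{u,v} is {u^3 - u^2/2 - 5*u*v^2/2 - 5*u*v/2 - 2*v^2, u^2*v + u^2/6 + 11*u*v^2/6 + 7*u*v/6 + v^2, -u*v + v^3 - v^2}; counting standard monomials gives mu = 7. Corank 2; j^3 = v*(u + v)^2 has shape L^2 M (L != M), so D-series; mu = 7 gives D_7.

D7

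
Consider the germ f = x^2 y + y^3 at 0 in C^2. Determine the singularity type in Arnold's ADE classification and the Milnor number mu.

Type D4, Milnor number mu = 4.

The Hessian of f at 0 has rank 0. Corank 2; j^3 = y*(x^2 + y^2) splits into three distinct lines over C (the quadratic factor has nonzero discriminant), so D_4.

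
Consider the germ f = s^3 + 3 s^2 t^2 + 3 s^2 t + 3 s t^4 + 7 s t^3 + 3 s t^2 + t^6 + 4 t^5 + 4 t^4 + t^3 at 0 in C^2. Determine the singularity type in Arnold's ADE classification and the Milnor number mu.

Type E_{7}, Milnor number mu = 7.

The Hessian of f at 0 is [[0, 0], [0, 0]] with rank 0, so corank 2. A Groebner basis of the Jacobian ideal J(f) in C{s,t} is {-s^2 - 2*s*t + t^4 - t^3/3 - t^2, s^3 + 2*s^2 + 4*s*t + 5*t^3/3 + 2*t^2, s^2*t - 5*s^2/3 - 10*s*t/3 - 14*t^3/9 - 5*t^2/3, s^2 + s*t^2 + 2*s*t + 4*t^3/3 + t^2}; counting standard monomials gives mu = 7. Corank 2; j^3 = (s + t)^3 is a perfect cube, so E-series; the 4-jet and mu = 7 give E_7.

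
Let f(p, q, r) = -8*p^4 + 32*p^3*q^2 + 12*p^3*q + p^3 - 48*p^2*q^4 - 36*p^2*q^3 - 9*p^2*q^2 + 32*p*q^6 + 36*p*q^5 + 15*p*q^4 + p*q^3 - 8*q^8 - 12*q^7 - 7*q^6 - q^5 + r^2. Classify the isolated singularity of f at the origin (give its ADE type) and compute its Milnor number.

The Hessian of f at 0 is [[0, 0, 0], [0, 0, 0], [0, 0, 2]] with rank 1, so corank 2. A Groebner basis of the Jacobian ideal J(f) in C{p,q,r} is {p^2/3 + q^4 + q^3/9, p^3, p^2*q - p^2/9 - q^3/27, -p^2/9 + p*q^2 - q^3/27, r}; counting standard monomials gives mu = 7. Corank 2; j^3 = p^3 is a perfect cube, so E-series; the 4-jet and mu = 7 give E_7.

Type E7, Milnor number mu = 7.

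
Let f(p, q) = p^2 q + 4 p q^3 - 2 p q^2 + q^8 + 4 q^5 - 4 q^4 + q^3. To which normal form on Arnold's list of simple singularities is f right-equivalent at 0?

The Hessian of f at 0 is [[0, 0], [0, 0]] with rank 0, so corank 2. A Groebner basis of the Jacobian ideal J(f) in C{p,q} is {p^4 + 3*p^3 - 7*p^2*q - 4*p^2 - 5*p*q^2/2 + 19*p*q/4 - 3*q^2/4, p^3*q + 3*p^3/2 - 3*p^2*q - p^2 + 5*p*q/4 - q^2/4, p^3/2 + p^2*q^2 - p^2*q/2, p*q/2 + q^3 - q^2/2}; counting standard monomials gives mu = 9. Corank 2; j^3 = q*(p - q)^2 has shape L^2 M (L != M), so D-series; mu = 9 gives D_9.

D_9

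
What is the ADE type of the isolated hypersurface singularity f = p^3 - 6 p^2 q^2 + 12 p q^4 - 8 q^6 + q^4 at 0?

The Hessian of f at 0 has rank 0. Corank 2; j^3 = p^3 is a perfect cube, so E-series; the 4-jet and mu = 6 give E_6.

E6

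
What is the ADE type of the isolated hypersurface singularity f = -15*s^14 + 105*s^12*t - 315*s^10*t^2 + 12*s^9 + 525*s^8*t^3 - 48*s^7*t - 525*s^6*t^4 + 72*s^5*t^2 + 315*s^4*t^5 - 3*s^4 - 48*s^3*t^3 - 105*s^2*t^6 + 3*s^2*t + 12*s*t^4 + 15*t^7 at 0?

D_8

The Hessian of f at 0 has rank 0. Corank 2; j^3 = 3*s^2*t has shape L^2 M (L != M), so D-series; mu = 8 gives D_8.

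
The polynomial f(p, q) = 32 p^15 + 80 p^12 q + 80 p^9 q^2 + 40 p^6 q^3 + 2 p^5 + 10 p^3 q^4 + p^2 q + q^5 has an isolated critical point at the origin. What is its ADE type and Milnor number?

The Hessian of f at 0 has rank 0. Corank 2; j^3 = p^2*q has shape L^2 M (L != M), so D-series; mu = 6 gives D_6.

Type D_6, Milnor number mu = 6.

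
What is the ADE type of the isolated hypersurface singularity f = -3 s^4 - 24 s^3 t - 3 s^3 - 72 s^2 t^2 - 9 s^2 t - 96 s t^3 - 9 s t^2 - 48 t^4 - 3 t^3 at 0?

E_{6}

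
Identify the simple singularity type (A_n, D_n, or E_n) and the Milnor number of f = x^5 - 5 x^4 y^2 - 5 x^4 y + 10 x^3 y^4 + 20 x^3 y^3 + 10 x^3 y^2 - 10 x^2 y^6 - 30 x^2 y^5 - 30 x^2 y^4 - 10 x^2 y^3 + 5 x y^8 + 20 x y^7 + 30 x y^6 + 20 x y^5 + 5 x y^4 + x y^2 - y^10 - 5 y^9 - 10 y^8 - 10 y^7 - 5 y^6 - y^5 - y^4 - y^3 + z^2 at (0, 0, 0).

Type D_{6}, Milnor number mu = 6.

The Hessian of f at 0 is [[0, 0, 0], [0, 0, 0], [0, 0, 2]] with rank 1, so corank 2. A Groebner basis of the Jacobian ideal J(f) in C{x,y,z} is {x^4 + y^2/5, y^3, x*y - y^2, z}; counting standard monomials gives mu = 6. Corank 2; j^3 = y^2*(x - y) has shape L^2 M (L != M), so D-series; mu = 6 gives D_6.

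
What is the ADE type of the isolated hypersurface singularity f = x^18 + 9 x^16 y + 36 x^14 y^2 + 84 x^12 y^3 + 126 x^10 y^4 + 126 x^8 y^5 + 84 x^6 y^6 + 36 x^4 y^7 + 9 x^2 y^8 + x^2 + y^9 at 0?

A8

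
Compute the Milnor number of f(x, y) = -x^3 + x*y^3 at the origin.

7

The Hessian of f at 0 has rank 0. Corank 2; j^3 = -x^3 is a perfect cube, so E-series; the 4-jet and mu = 7 give E_7.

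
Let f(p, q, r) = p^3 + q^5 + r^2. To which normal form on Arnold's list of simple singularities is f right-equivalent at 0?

E_8

The Hessian of f at 0 has rank 1. Corank 2; j^3 = p^3 is a perfect cube, so E-series; the 5-jet and mu = 8 give E_8.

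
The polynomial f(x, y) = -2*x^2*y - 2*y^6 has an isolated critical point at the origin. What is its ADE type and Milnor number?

Type D_{7}, Milnor number mu = 7.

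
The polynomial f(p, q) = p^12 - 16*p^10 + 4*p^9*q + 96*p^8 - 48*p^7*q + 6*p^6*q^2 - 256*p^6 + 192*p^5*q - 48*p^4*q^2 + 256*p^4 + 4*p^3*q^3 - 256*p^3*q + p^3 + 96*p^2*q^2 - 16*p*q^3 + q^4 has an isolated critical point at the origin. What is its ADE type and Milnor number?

The Hessian of f at 0 is [[0, 0], [0, 0]] with rank 0, so corank 2. A Groebner basis of the Jacobian ideal J(f) in C{p,q} is {q^4, p*q^2 - q^3/12, p^2}; counting standard monomials gives mu = 6. Corank 2; j^3 = p^3 is a perfect cube, so E-series; the 4-jet and mu = 6 give E_6.

Type E_{6}, Milnor number mu = 6.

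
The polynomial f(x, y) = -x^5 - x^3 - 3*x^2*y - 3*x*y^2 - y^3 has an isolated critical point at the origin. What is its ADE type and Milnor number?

Type E_8, Milnor number mu = 8.

The Hessian of f at 0 has rank 0. Corank 2; j^3 = -(x + y)^3 is a perfect cube, so E-series; the 5-jet and mu = 8 give E_8.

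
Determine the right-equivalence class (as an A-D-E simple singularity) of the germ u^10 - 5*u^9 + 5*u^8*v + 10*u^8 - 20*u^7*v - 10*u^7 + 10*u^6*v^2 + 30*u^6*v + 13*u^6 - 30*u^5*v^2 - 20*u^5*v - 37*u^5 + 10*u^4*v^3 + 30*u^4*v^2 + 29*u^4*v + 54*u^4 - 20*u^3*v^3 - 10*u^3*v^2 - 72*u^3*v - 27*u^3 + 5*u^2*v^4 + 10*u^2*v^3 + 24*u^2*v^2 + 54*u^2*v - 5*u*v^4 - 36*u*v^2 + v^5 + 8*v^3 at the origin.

E_{8}

The Hessian of f at 0 has rank 0. Corank 2; j^3 = -(3*u - 2*v)^3 is a perfect cube, so E-series; the 5-jet and mu = 8 give E_8.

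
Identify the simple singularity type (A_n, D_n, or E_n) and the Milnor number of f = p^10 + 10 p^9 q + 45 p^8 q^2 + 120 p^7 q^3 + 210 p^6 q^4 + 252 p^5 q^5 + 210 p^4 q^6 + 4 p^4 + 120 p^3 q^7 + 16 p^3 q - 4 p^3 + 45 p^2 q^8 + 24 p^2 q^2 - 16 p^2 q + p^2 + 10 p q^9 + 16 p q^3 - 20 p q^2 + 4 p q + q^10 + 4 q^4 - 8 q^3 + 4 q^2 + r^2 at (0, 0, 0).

Type A_{9}, Milnor number mu = 9.

The Hessian of f at 0 has rank 2. Corank 1: A-series; mu = 9 gives A_9.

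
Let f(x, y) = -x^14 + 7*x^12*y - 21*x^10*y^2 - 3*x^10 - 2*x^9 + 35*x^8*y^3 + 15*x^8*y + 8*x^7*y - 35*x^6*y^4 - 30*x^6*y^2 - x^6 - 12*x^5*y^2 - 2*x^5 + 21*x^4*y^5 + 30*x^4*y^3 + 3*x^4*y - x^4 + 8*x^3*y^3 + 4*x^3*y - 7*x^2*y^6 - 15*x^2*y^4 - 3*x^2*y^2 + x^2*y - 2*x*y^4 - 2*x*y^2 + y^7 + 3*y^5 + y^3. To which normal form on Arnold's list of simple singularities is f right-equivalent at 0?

D6

The Hessian of f at 0 has rank 0. Corank 2; j^3 = y*(x - y)^2 has shape L^2 M (L != M), so D-series; mu = 6 gives D_6.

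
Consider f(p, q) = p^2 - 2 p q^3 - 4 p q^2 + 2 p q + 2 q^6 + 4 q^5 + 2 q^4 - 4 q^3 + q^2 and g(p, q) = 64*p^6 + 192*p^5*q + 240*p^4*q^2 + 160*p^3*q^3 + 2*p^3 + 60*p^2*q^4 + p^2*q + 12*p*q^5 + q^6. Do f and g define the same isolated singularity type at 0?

The Hessian of f at 0 has rank 1. Corank 1: A-series; mu = 5 gives A_5. The Hessian of g at 0 has rank 0. Corank 2; j^3 = p^2*(2*p + q) has shape L^2 M (L != M), so D-series; mu = 7 gives D_7. f is A_5 but g is D_7, hence not right-equivalent.

No.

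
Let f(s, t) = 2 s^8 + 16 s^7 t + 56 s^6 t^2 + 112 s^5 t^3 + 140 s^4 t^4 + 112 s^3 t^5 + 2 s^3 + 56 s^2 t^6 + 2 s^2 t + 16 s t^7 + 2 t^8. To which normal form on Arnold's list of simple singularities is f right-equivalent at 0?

D_9

The Hessian of f at 0 is [[0, 0], [0, 0]] with rank 0, so corank 2. A Groebner basis of the Jacobian ideal J(f) in C{s,t} is {-s*t/8 + t^7, s*t^2, s^2 + s*t}; counting standard monomials gives mu = 9. Corank 2; j^3 = 2*s^2*(s + t) has shape L^2 M (L != M), so D-series; mu = 9 gives D_9.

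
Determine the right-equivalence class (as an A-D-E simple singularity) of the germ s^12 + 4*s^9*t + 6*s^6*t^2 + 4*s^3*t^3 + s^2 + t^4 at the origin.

A3

The Hessian of f at 0 has rank 1. Corank 1: A-series; mu = 3 gives A_3.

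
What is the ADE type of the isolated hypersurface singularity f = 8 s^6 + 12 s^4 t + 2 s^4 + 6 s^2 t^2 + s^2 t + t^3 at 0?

D_{4}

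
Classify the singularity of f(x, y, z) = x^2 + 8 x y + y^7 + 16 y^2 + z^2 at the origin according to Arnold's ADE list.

A_6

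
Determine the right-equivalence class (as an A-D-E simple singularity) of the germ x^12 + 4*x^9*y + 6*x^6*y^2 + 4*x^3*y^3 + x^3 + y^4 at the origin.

E_{6}

The Hessian of f at 0 has rank 0. Corank 2; j^3 = x^3 is a perfect cube, so E-series; the 4-jet and mu = 6 give E_6.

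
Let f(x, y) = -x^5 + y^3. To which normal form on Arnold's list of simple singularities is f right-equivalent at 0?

E_8

The Hessian of f at 0 has rank 0. Corank 2; j^3 = y^3 is a perfect cube, so E-series; the 5-jet and mu = 8 give E_8.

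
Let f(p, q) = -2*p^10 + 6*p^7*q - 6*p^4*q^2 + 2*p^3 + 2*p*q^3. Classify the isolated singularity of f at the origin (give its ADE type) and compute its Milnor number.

The Hessian of f at 0 is [[0, 0], [0, 0]] with rank 0, so corank 2. A Groebner basis of the Jacobian ideal J(f) in C{p,q} is {p^3, p*q^2, 3*p^2 + q^3}; counting standard monomials gives mu = 7. Corank 2; j^3 = 2*p^3 is a perfect cube, so E-series; the 4-jet and mu = 7 give E_7.

Type E_7, Milnor number mu = 7.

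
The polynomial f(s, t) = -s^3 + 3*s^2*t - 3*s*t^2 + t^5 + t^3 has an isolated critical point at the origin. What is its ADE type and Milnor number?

The Hessian of f at 0 has rank 0. Corank 2; j^3 = -(s - t)^3 is a perfect cube, so E-series; the 5-jet and mu = 8 give E_8.

Type E_{8}, Milnor number mu = 8.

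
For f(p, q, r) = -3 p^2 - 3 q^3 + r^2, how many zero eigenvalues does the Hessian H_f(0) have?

1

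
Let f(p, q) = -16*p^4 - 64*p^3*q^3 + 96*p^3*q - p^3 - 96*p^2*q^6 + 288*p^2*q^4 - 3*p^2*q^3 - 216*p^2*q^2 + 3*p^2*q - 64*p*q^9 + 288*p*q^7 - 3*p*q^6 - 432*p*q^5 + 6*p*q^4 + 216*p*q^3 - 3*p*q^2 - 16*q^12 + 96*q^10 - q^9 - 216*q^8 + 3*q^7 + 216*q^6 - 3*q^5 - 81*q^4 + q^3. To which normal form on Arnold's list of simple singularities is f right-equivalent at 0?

E_{6}

The Hessian of f at 0 has rank 0. Corank 2; j^3 = -(p - q)^3 is a perfect cube, so E-series; the 4-jet and mu = 6 give E_6.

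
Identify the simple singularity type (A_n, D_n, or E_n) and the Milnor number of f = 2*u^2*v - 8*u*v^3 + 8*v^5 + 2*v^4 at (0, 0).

Type D_{5}, Milnor number mu = 5.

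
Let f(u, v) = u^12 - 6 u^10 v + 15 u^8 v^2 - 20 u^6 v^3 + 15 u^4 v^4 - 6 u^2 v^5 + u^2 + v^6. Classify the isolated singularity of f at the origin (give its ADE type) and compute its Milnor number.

Type A_5, Milnor number mu = 5.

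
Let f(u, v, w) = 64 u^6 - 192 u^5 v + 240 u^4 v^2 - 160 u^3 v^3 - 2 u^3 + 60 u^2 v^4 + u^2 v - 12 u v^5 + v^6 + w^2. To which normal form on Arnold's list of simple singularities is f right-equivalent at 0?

D_{7}

The Hessian of f at 0 is [[0, 0, 0], [0, 0, 0], [0, 0, 2]] with rank 1, so corank 2. A Groebner basis of the Jacobian ideal J(f) in C{u,v,w} is {u*v/12 + v^5, u*v^2, u^2 - u*v/2, w}; counting standard monomials gives mu = 7. Corank 2; j^3 = -u^2*(2*u - v) has shape L^2 M (L != M), so D-series; mu = 7 gives D_7.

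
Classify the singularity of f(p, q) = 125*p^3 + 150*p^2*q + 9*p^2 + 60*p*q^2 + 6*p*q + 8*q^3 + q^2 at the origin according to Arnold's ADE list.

A2

The Hessian of f at 0 has rank 1. Corank 1: A-series; mu = 2 gives A_2.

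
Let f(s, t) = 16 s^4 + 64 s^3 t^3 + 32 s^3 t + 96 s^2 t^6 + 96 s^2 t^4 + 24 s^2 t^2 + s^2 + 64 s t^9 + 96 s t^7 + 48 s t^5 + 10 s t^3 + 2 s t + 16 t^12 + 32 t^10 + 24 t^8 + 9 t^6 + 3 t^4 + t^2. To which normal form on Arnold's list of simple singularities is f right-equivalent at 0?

A_{3}

The Hessian of f at 0 has rank 1. Corank 1: A-series; mu = 3 gives A_3.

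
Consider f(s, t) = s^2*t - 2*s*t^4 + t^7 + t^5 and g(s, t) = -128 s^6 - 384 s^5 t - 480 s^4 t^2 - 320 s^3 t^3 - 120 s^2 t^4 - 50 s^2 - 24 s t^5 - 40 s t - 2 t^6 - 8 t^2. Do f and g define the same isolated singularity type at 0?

The Hessian of f at 0 has rank 0. Corank 2; j^3 = s^2*t has shape L^2 M (L != M), so D-series; mu = 6 gives D_6. The Hessian of g at 0 has rank 1. Corank 1: A-series; mu = 5 gives A_5. f is D_6 but g is A_5, hence not right-equivalent.

No.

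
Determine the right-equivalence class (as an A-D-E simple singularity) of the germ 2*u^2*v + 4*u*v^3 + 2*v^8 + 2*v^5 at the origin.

D_9

The Hessian of f at 0 has rank 0. Corank 2; j^3 = 2*u^2*v has shape L^2 M (L != M), so D-series; mu = 9 gives D_9.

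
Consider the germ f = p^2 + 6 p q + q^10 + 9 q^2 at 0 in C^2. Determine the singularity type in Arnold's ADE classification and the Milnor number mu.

Type A9, Milnor number mu = 9.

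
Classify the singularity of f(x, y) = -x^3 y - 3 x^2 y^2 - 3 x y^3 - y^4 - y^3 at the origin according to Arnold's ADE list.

The Hessian of f at 0 is [[0, 0], [0, 0]] with rank 0, so corank 2. A Groebner basis of the Jacobian ideal J(f) in C{x,y} is {x^3 - 3*x*y^2 + 3*y^2, x^2*y + 2*x*y^2, y^3}; counting standard monomials gives mu = 7. Corank 2; j^3 = -y^3 is a perfect cube, so E-series; the 4-jet and mu = 7 give E_7.

E_7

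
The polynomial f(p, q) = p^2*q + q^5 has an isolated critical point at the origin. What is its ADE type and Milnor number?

The Hessian of f at 0 has rank 0. Corank 2; j^3 = p^2*q has shape L^2 M (L != M), so D-series; mu = 6 gives D_6.

Type D_6, Milnor number mu = 6.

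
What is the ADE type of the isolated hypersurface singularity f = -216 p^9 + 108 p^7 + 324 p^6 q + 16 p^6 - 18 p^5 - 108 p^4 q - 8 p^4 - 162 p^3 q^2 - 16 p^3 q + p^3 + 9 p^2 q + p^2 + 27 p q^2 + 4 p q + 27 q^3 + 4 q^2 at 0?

A_{2}

The Hessian of f at 0 is [[2, 4], [4, 8]] with rank 1, so corank 1. A Groebner basis of the Jacobian ideal J(f) in C{p,q} is {q^2, p + 2*q}; counting standard monomials gives mu = 2. Corank 1: A-series; mu = 2 gives A_2.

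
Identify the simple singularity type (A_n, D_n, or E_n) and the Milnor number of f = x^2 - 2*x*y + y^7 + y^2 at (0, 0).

The Hessian of f at 0 has rank 1. Corank 1: A-series; mu = 6 gives A_6.

Type A6, Milnor number mu = 6.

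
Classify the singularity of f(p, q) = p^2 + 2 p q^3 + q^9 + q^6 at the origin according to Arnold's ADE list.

A_8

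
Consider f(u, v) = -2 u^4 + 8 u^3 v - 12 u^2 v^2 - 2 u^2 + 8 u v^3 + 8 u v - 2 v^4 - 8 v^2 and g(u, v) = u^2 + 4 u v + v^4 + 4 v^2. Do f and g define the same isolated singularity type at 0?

Yes.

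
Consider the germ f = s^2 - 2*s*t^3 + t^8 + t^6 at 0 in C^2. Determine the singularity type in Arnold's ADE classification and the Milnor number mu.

Type A_7, Milnor number mu = 7.

The Hessian of f at 0 has rank 1. Corank 1: A-series; mu = 7 gives A_7.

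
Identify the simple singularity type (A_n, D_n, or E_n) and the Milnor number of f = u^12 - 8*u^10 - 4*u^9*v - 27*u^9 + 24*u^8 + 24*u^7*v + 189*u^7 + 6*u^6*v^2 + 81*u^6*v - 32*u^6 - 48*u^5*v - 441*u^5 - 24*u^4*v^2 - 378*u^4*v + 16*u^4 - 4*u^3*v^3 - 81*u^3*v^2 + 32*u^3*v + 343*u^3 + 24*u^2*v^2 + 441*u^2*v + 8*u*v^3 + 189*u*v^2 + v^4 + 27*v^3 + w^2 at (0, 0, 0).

Type E6, Milnor number mu = 6.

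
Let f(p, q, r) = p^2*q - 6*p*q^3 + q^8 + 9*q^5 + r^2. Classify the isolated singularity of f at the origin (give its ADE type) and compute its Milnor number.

Type D_9, Milnor number mu = 9.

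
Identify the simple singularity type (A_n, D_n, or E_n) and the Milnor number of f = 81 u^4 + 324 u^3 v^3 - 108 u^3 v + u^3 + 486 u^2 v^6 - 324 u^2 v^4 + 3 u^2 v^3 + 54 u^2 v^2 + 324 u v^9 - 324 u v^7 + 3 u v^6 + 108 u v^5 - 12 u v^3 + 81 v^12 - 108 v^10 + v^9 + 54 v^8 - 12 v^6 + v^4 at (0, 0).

The Hessian of f at 0 has rank 0. Corank 2; j^3 = u^3 is a perfect cube, so E-series; the 4-jet and mu = 6 give E_6.

Type E_6, Milnor number mu = 6.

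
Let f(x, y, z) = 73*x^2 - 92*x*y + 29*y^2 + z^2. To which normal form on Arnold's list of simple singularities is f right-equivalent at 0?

A_{1}

The Hessian of f at 0 has rank 3. Corank 0: nondegenerate Morse point, so A_1.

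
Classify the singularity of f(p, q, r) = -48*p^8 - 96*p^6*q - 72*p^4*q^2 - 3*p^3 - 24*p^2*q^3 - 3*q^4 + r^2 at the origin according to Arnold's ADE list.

E_{6}

The Hessian of f at 0 has rank 1. Corank 2; j^3 = -3*p^3 is a perfect cube, so E-series; the 4-jet and mu = 6 give E_6.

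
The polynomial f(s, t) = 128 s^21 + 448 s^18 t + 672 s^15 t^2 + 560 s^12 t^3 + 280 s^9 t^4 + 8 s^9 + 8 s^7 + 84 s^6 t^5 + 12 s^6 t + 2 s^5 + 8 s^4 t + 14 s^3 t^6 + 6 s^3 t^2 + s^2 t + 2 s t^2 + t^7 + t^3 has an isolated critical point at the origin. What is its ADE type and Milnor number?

The Hessian of f at 0 is [[0, 0], [0, 0]] with rank 0, so corank 2. A Groebner basis of the Jacobian ideal J(f) in C{s,t} is {-4*s^2/3 + s*t^3 - 13*s*t/6 - 5*t^2/6, 2*s^2 + 7*s*t/2 + t^4 + 3*t^2/2, s^3 - 3*s*t^2 - 2*t^3, s^2*t + 2*s*t^2 + t^3}; counting standard monomials gives mu = 8. Corank 2; j^3 = t*(s + t)^2 has shape L^2 M (L != M), so D-series; mu = 8 gives D_8.

Type D_{8}, Milnor number mu = 8.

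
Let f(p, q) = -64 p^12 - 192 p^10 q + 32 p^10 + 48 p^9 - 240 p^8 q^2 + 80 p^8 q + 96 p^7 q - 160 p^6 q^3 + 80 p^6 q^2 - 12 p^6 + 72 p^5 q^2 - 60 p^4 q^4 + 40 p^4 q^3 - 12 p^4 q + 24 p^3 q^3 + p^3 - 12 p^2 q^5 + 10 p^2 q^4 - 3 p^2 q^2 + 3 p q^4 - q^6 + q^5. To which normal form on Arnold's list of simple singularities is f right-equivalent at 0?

E_8

The Hessian of f at 0 has rank 0. Corank 2; j^3 = p^3 is a perfect cube, so E-series; the 5-jet and mu = 8 give E_8.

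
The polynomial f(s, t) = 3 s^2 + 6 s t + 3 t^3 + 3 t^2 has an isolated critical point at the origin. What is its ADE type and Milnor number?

Type A_2, Milnor number mu = 2.

The Hessian of f at 0 has rank 1. Corank 1: A-series; mu = 2 gives A_2.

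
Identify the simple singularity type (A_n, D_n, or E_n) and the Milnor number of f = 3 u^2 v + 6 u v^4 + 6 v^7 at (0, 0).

Type D_{8}, Milnor number mu = 8.

The Hessian of f at 0 has rank 0. Corank 2; j^3 = 3*u^2*v has shape L^2 M (L != M), so D-series; mu = 8 gives D_8.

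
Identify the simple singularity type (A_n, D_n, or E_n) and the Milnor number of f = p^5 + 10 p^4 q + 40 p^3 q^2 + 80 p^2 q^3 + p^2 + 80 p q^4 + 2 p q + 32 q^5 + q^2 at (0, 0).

Type A_{4}, Milnor number mu = 4.

The Hessian of f at 0 has rank 1. Corank 1: A-series; mu = 4 gives A_4.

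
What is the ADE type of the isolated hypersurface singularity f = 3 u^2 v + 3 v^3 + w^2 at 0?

D4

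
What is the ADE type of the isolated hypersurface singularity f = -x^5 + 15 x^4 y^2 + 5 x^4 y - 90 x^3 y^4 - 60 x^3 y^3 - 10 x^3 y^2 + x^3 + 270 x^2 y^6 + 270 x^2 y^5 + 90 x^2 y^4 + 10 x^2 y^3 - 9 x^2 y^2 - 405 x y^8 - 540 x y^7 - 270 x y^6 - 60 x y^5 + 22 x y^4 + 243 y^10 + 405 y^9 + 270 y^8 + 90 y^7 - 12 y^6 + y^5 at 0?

E_8

The Hessian of f at 0 has rank 0. Corank 2; j^3 = x^3 is a perfect cube, so E-series; the 5-jet and mu = 8 give E_8.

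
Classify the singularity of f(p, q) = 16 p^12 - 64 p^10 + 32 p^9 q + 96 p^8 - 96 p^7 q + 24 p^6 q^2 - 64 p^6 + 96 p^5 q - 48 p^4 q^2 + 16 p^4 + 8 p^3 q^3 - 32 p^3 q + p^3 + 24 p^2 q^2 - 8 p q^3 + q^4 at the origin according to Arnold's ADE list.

E_6

The Hessian of f at 0 has rank 0. Corank 2; j^3 = p^3 is a perfect cube, so E-series; the 4-jet and mu = 6 give E_6.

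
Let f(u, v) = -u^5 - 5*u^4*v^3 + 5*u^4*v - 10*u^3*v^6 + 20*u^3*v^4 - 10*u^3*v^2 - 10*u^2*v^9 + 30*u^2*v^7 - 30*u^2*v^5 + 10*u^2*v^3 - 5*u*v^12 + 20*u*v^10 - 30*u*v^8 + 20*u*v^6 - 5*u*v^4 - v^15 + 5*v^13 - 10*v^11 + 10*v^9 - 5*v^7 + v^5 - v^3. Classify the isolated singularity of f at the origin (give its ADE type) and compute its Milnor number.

The Hessian of f at 0 is [[0, 0], [0, 0]] with rank 0, so corank 2. A Groebner basis of the Jacobian ideal J(f) in C{u,v} is {u^4 - 4*u^3*v, v^2}; counting standard monomials gives mu = 8. Corank 2; j^3 = -v^3 is a perfect cube, so E-series; the 5-jet and mu = 8 give E_8.

Type E8, Milnor number mu = 8.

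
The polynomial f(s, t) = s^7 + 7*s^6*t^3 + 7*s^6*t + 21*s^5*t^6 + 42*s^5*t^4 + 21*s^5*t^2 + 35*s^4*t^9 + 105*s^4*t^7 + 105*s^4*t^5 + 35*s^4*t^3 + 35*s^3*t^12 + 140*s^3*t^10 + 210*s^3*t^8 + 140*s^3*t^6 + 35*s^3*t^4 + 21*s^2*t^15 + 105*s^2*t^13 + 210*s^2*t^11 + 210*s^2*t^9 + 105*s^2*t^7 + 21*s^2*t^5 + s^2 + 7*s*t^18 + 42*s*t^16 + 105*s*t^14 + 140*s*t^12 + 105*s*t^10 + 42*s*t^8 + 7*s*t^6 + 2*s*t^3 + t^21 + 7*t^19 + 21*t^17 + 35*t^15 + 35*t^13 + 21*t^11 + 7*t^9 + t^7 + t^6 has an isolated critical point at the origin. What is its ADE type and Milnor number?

Type A_{6}, Milnor number mu = 6.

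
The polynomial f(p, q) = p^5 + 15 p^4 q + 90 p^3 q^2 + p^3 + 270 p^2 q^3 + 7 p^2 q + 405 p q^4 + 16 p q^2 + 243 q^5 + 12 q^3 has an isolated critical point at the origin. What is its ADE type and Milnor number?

The Hessian of f at 0 has rank 0. Corank 2; j^3 = (p + 2*q)^2*(p + 3*q) has shape L^2 M (L != M), so D-series; mu = 6 gives D_6.

Type D_6, Milnor number mu = 6.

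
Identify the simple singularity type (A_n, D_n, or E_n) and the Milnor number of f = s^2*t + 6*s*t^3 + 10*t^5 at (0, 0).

Type D_6, Milnor number mu = 6.

The Hessian of f at 0 has rank 0. Corank 2; j^3 = s^2*t has shape L^2 M (L != M), so D-series; mu = 6 gives D_6.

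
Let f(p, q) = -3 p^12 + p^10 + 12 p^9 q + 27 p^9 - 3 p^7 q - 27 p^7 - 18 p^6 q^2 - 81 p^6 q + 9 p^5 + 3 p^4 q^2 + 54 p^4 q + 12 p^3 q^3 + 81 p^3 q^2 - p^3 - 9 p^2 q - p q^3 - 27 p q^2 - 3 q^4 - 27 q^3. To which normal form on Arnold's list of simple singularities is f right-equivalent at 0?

E_{7}

The Hessian of f at 0 has rank 0. Corank 2; j^3 = -(p + 3*q)^3 is a perfect cube, so E-series; the 4-jet and mu = 7 give E_7.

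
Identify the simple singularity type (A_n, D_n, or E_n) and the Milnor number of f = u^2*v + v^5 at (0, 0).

Type D_6, Milnor number mu = 6.

The Hessian of f at 0 is [[0, 0], [0, 0]] with rank 0, so corank 2. A Groebner basis of the Jacobian ideal J(f) in C{u,v} is {u^2/5 + v^4, u^3, u*v}; counting standard monomials gives mu = 6. Corank 2; j^3 = u^2*v has shape L^2 M (L != M), so D-series; mu = 6 gives D_6.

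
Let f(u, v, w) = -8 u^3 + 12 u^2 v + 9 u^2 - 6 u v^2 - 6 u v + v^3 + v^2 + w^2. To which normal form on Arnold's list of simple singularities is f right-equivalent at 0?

A_{2}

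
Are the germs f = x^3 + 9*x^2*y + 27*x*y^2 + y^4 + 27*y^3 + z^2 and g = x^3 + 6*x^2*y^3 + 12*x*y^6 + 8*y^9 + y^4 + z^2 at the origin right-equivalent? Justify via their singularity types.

Yes.

The Hessian of f at 0 has rank 1. Corank 2; j^3 = (x + 3*y)^3 is a perfect cube, so E-series; the 4-jet and mu = 6 give E_6. The Hessian of g at 0 has rank 1. Corank 2; j^3 = x^3 is a perfect cube, so E-series; the 4-jet and mu = 6 give E_6. Both have type E_6, hence right-equivalent.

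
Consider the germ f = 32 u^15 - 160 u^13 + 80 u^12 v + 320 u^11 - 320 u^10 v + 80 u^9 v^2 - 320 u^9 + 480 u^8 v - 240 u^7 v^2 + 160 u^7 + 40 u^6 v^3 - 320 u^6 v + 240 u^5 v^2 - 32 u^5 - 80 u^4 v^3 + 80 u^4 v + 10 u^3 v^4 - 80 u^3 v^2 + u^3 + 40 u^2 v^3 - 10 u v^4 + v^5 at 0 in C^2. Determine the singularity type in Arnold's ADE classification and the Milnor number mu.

Type E8, Milnor number mu = 8.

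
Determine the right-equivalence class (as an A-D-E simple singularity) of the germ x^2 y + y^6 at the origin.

D_{7}

The Hessian of f at 0 has rank 0. Corank 2; j^3 = x^2*y has shape L^2 M (L != M), so D-series; mu = 7 gives D_7.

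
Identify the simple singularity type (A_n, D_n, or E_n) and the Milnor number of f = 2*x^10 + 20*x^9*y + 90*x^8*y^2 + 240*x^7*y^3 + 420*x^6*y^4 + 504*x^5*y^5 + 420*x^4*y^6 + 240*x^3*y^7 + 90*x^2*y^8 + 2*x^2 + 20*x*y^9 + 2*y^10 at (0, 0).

Type A9, Milnor number mu = 9.

The Hessian of f at 0 has rank 1. Corank 1: A-series; mu = 9 gives A_9.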